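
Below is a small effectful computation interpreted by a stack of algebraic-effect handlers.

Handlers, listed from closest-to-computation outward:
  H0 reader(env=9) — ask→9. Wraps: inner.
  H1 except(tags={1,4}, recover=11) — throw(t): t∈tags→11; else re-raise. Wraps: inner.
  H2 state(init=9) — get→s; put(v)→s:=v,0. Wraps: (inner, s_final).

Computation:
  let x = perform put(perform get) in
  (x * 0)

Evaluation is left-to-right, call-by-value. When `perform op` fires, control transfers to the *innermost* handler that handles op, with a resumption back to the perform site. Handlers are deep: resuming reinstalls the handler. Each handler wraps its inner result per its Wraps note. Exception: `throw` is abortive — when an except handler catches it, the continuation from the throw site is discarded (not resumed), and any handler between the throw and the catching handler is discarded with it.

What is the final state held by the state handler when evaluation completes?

Answer: 9

Evaluation trace:
get @ H2 ⇒ 9
put(9) @ H2 ⇒ s:=9
H0 returns 0
H1 returns 0
H2 returns (0, 9)
= (0, 9)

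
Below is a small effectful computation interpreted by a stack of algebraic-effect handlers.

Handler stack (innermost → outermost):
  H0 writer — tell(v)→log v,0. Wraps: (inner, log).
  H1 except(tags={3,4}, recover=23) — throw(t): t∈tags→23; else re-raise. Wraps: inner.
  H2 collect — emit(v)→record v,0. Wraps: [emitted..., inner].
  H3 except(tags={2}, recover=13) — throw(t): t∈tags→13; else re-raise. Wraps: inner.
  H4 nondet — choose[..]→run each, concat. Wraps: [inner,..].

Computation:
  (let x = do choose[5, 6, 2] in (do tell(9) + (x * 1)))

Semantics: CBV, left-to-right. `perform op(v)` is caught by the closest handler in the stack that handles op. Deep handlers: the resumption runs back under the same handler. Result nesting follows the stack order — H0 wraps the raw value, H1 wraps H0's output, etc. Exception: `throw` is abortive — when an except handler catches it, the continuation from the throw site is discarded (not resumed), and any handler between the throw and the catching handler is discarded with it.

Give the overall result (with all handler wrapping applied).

Answer: [[(5, (9))], [(6, (9))], [(2, (9))]]

Working:
choose[5, 6, 2] @ H4
  branch[0] choose=5:
    tell(9) @ H0 ⇒ log+=9
    H0 returns (5, (9))
    H1 returns (5, (9))
    H2 returns [(5, (9))]
    H3 returns [(5, (9))]
    H4 returns [[(5, (9))]]
  branch[1] choose=6:
    tell(9) @ H0 ⇒ log+=9
    H0 returns (6, (9))
    H1 returns (6, (9))
    H2 returns [(6, (9))]
    H3 returns [(6, (9))]
    H4 returns [[(6, (9))]]
  branch[2] choose=2:
    tell(9) @ H0 ⇒ log+=9
    H0 returns (2, (9))
    H1 returns (2, (9))
    H2 returns [(2, (9))]
    H3 returns [(2, (9))]
    H4 returns [[(2, (9))]]
= [[(5, (9))], [(6, (9))], [(2, (9))]]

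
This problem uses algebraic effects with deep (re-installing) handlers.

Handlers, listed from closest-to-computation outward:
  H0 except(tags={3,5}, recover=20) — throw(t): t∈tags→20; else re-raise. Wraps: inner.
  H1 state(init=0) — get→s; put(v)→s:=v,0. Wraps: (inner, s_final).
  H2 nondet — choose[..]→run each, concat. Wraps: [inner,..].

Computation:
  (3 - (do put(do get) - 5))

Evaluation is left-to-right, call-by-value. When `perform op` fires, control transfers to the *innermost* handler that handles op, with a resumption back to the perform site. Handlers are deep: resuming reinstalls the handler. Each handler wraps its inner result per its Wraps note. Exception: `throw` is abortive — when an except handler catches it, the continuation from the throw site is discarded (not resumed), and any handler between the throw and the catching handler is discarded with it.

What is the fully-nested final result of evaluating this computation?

Answer: [(8, 0)]

Step-by-step:
get @ H1 ⇒ 0
put(0) @ H1 ⇒ s:=0
H0 returns 8
H1 returns (8, 0)
H2 returns [(8, 0)]
= [(8, 0)]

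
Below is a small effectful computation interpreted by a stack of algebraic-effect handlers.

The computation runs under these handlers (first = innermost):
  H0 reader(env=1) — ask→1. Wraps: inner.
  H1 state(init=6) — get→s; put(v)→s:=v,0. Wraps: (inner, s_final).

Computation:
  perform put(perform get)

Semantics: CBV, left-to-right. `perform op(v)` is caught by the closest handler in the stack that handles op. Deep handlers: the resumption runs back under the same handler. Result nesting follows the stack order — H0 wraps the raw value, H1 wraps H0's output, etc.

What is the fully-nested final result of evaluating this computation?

Evaluation trace:
get @ H1 ⇒ 6
put(6) @ H1 ⇒ s:=6
H0 returns 0
H1 returns (0, 6)
= (0, 6)

Answer: (0, 6)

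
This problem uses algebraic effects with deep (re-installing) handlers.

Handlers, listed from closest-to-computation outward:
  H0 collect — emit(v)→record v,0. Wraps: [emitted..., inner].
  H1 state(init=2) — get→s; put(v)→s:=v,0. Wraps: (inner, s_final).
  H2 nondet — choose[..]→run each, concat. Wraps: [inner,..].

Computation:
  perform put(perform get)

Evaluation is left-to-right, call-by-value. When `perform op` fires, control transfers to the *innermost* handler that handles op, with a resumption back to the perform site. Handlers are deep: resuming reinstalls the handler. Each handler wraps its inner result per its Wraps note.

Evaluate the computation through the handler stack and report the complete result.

Step-by-step:
get @ H1 ⇒ 2
put(2) @ H1 ⇒ s:=2
H0 returns [0]
H1 returns ([0], 2)
H2 returns [([0], 2)]
= [([0], 2)]

Answer: [([0], 2)]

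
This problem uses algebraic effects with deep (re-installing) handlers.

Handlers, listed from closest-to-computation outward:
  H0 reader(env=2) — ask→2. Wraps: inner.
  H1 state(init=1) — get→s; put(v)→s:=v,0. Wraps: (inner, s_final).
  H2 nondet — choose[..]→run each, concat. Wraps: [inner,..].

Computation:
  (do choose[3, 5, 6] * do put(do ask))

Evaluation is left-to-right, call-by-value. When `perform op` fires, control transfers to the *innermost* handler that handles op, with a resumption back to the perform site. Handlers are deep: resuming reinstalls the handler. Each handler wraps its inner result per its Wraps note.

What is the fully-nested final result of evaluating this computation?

Working:
choose[3, 5, 6] @ H2
  branch[0] choose=3:
    ask @ H0 ⇒ 2
    put(2) @ H1 ⇒ s:=2
    H0 returns 0
    H1 returns (0, 2)
    H2 returns [(0, 2)]
  branch[1] choose=5:
    ask @ H0 ⇒ 2
    put(2) @ H1 ⇒ s:=2
    H0 returns 0
    H1 returns (0, 2)
    H2 returns [(0, 2)]
  branch[2] choose=6:
    ask @ H0 ⇒ 2
    put(2) @ H1 ⇒ s:=2
    H0 returns 0
    H1 returns (0, 2)
    H2 returns [(0, 2)]
= [(0, 2), (0, 2), (0, 2)]

Answer: [(0, 2), (0, 2), (0, 2)]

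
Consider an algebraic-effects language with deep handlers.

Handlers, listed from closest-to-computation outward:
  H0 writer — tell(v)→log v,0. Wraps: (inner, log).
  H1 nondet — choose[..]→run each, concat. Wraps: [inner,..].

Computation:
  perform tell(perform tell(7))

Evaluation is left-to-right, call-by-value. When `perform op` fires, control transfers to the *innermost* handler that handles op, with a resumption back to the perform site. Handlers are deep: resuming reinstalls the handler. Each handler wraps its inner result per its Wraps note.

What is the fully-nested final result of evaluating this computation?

Working:
tell(7) @ H0 ⇒ log+=7
tell(0) @ H0 ⇒ log+=0
H0 returns (0, (7, 0))
H1 returns [(0, (7, 0))]
= [(0, (7, 0))]

Answer: [(0, (7, 0))]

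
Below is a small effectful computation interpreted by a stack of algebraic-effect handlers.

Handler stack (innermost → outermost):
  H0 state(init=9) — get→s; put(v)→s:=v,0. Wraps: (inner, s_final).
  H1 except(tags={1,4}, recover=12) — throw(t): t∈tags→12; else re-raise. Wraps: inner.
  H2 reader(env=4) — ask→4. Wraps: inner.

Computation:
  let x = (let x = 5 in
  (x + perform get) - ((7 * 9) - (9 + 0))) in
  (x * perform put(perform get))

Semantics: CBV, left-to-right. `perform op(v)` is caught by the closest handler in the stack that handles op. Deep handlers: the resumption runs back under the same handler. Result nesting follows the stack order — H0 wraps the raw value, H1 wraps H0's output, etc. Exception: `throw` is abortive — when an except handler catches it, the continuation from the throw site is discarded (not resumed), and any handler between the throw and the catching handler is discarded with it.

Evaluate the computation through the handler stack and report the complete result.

Answer: (0, 9)

Evaluation trace:
get @ H0 ⇒ 9
get @ H0 ⇒ 9
put(9) @ H0 ⇒ s:=9
H0 returns (0, 9)
H1 returns (0, 9)
H2 returns (0, 9)
= (0, 9)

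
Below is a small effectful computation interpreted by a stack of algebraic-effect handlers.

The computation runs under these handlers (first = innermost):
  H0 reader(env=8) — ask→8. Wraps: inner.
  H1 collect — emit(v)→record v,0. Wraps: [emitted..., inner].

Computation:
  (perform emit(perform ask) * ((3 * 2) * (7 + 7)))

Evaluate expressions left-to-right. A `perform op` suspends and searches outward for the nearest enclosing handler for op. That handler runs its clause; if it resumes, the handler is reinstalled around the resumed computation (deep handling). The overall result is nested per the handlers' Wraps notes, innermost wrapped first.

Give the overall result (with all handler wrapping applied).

Step-by-step:
ask @ H0 ⇒ 8
emit(8) @ H1 ⇒ out+=8
H0 returns 0
H1 returns [8, 0]
= [8, 0]

Answer: [8, 0]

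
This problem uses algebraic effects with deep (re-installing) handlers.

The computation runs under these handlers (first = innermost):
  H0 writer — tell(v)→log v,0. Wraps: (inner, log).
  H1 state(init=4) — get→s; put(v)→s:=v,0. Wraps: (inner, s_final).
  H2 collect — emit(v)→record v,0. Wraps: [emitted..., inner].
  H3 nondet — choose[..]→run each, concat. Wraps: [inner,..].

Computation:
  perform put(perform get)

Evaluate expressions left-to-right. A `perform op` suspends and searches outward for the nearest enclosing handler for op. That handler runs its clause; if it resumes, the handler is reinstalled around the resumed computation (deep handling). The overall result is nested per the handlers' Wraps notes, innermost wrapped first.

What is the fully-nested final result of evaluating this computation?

Working:
get @ H1 ⇒ 4
put(4) @ H1 ⇒ s:=4
H0 returns (0, ())
H1 returns ((0, ()), 4)
H2 returns [((0, ()), 4)]
H3 returns [[((0, ()), 4)]]
= [[((0, ()), 4)]]

Answer: [[((0, ()), 4)]]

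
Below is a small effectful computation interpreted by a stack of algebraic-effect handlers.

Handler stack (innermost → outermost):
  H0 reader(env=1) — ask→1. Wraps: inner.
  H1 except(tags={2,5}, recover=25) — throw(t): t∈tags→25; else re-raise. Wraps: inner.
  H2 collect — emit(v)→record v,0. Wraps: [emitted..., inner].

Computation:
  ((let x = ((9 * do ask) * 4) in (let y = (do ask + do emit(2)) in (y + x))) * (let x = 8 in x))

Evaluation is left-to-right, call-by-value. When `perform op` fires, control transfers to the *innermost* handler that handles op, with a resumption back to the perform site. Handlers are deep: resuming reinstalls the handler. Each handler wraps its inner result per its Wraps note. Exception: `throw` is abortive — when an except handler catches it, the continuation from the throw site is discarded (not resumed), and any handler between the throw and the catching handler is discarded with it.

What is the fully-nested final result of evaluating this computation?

Step-by-step:
ask @ H0 ⇒ 1
ask @ H0 ⇒ 1
emit(2) @ H2 ⇒ out+=2
H0 returns 296
H1 returns 296
H2 returns [2, 296]
= [2, 296]

Answer: [2, 296]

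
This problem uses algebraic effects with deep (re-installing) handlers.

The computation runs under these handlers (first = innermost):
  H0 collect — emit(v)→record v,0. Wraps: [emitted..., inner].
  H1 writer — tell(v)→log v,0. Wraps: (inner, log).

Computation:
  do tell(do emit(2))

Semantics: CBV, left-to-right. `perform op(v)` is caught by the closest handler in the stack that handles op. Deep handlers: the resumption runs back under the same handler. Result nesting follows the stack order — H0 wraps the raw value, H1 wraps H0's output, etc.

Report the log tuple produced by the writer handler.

Step-by-step:
emit(2) @ H0 ⇒ out+=2
tell(0) @ H1 ⇒ log+=0
H0 returns [2, 0]
H1 returns ([2, 0], (0))
= ([2, 0], (0))

Answer: (0)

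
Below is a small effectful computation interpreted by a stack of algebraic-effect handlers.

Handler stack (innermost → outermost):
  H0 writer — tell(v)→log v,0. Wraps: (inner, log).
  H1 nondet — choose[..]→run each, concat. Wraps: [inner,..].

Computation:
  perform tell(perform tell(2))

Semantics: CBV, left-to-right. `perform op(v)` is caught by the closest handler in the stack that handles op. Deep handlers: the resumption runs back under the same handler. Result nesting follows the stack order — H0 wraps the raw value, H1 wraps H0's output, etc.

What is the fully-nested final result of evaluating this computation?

Working:
tell(2) @ H0 ⇒ log+=2
tell(0) @ H0 ⇒ log+=0
H0 returns (0, (2, 0))
H1 returns [(0, (2, 0))]
= [(0, (2, 0))]

Answer: [(0, (2, 0))]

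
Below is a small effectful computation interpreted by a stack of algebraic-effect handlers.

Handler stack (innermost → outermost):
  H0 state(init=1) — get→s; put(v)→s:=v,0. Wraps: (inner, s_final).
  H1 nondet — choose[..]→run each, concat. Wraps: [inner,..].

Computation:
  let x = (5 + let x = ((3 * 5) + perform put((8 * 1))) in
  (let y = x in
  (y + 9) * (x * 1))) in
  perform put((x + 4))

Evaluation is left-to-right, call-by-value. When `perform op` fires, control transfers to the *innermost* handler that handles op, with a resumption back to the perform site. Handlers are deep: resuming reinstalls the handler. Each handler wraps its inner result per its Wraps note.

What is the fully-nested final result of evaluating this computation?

Evaluation trace:
put(8) @ H0 ⇒ s:=8
put(369) @ H0 ⇒ s:=369
H0 returns (0, 369)
H1 returns [(0, 369)]
= [(0, 369)]

Answer: [(0, 369)]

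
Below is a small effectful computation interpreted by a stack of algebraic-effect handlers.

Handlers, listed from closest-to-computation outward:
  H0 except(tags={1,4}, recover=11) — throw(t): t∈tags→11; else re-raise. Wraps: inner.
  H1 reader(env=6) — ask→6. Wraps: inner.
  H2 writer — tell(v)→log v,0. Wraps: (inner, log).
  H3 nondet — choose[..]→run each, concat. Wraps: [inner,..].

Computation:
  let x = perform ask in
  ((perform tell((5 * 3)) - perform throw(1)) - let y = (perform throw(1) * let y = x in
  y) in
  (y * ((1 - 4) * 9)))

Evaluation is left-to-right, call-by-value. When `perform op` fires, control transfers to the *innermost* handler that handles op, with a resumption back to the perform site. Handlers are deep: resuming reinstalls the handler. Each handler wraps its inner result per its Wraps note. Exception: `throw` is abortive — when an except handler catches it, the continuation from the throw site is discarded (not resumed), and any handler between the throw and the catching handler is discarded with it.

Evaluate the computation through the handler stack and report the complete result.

Working:
ask @ H1 ⇒ 6
tell(15) @ H2 ⇒ log+=15
throw(1) @ H0 caught ⇒ 11
H1 returns 11
H2 returns (11, (15))
H3 returns [(11, (15))]
= [(11, (15))]

Answer: [(11, (15))]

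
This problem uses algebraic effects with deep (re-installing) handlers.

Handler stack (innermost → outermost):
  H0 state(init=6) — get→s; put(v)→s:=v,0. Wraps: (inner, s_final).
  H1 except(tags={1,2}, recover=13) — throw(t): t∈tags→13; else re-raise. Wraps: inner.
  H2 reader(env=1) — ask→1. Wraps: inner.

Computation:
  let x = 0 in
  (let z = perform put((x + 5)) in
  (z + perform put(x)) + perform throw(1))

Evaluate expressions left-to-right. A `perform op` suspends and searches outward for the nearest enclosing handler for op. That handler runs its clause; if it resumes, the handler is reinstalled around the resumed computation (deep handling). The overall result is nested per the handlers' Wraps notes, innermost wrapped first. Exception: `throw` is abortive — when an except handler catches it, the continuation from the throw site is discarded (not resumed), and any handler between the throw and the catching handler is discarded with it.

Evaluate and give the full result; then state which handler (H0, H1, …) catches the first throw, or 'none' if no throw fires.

Answer: 13 ; first throw caught by: H1

Step-by-step:
put(5) @ H0 ⇒ s:=5
put(0) @ H0 ⇒ s:=0
throw(1) @ H1 caught ⇒ 13
H2 returns 13
= 13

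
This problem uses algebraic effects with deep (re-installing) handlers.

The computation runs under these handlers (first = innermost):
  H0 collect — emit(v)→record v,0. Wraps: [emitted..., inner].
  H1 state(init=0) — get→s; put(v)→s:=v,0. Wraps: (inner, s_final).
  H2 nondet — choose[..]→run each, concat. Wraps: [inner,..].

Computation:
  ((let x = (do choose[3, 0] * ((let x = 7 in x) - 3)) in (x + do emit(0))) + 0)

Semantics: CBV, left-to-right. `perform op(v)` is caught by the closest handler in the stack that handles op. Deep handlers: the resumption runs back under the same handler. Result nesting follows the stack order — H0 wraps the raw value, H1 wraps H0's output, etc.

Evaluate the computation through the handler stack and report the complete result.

Step-by-step:
choose[3, 0] @ H2
  branch[0] choose=3:
    emit(0) @ H0 ⇒ out+=0
    H0 returns [0, 12]
    H1 returns ([0, 12], 0)
    H2 returns [([0, 12], 0)]
  branch[1] choose=0:
    emit(0) @ H0 ⇒ out+=0
    H0 returns [0, 0]
    H1 returns ([0, 0], 0)
    H2 returns [([0, 0], 0)]
= [([0, 12], 0), ([0, 0], 0)]

Answer: [([0, 12], 0), ([0, 0], 0)]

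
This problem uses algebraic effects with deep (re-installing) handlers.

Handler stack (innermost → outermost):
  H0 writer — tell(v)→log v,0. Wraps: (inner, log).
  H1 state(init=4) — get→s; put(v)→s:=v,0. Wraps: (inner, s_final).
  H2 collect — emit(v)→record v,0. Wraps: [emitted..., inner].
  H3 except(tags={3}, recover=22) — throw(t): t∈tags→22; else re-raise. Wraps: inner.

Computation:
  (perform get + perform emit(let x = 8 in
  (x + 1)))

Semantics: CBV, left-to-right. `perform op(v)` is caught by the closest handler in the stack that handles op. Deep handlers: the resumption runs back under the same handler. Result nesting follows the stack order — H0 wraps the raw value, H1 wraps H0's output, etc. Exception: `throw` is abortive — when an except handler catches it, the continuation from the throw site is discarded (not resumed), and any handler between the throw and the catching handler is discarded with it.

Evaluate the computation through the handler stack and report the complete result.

Answer: [9, ((4, ()), 4)]

Working:
get @ H1 ⇒ 4
emit(9) @ H2 ⇒ out+=9
H0 returns (4, ())
H1 returns ((4, ()), 4)
H2 returns [9, ((4, ()), 4)]
H3 returns [9, ((4, ()), 4)]
= [9, ((4, ()), 4)]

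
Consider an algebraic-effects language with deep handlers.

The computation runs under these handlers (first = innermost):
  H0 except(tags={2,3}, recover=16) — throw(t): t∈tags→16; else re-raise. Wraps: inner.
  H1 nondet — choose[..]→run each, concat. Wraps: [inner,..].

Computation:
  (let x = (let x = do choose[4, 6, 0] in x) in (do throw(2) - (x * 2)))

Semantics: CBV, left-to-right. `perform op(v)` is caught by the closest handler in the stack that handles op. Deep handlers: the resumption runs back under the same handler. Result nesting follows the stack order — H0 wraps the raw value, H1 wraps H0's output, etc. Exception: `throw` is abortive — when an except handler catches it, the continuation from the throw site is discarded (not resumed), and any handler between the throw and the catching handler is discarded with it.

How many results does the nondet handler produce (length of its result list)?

Answer: 3

Evaluation trace:
choose[4, 6, 0] @ H1
  branch[0] choose=4:
    throw(2) @ H0 caught ⇒ 16
    H1 returns [16]
  branch[1] choose=6:
    throw(2) @ H0 caught ⇒ 16
    H1 returns [16]
  branch[2] choose=0:
    throw(2) @ H0 caught ⇒ 16
    H1 returns [16]
= [16, 16, 16]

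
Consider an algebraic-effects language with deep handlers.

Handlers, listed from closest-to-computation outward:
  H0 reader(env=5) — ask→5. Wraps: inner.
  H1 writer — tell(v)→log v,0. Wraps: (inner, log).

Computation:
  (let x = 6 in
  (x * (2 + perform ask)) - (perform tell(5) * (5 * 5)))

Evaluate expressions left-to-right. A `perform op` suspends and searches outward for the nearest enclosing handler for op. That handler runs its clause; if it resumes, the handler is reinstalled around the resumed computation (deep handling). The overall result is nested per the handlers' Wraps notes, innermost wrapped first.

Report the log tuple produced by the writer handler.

Working:
ask @ H0 ⇒ 5
tell(5) @ H1 ⇒ log+=5
H0 returns 42
H1 returns (42, (5))
= (42, (5))

Answer: (5)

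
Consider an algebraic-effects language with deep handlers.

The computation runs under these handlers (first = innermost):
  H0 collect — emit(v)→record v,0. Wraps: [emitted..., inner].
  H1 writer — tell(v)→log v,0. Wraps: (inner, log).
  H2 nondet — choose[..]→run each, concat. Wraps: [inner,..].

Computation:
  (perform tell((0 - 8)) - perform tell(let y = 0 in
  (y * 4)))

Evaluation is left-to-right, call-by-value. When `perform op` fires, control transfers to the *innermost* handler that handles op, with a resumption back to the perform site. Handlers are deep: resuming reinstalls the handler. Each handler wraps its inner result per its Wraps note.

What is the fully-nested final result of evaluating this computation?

Answer: [([0], (-8, 0))]

Evaluation trace:
tell(-8) @ H1 ⇒ log+=-8
tell(0) @ H1 ⇒ log+=0
H0 returns [0]
H1 returns ([0], (-8, 0))
H2 returns [([0], (-8, 0))]
= [([0], (-8, 0))]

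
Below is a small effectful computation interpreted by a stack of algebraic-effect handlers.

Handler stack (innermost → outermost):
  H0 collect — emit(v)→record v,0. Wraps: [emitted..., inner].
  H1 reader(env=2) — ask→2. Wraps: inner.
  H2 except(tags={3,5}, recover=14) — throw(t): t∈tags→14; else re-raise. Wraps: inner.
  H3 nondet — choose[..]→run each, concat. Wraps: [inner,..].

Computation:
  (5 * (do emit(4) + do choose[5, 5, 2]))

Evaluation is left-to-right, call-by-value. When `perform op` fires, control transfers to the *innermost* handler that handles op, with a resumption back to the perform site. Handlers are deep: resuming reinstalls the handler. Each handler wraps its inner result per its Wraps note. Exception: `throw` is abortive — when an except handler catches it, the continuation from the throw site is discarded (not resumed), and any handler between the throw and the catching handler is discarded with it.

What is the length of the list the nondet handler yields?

Working:
emit(4) @ H0 ⇒ out+=4
choose[5, 5, 2] @ H3
  branch[0] choose=5:
    H0 returns [4, 25]
    H1 returns [4, 25]
    H2 returns [4, 25]
    H3 returns [[4, 25]]
  branch[1] choose=5:
    H0 returns [4, 25]
    H1 returns [4, 25]
    H2 returns [4, 25]
    H3 returns [[4, 25]]
  branch[2] choose=2:
    H0 returns [4, 10]
    H1 returns [4, 10]
    H2 returns [4, 10]
    H3 returns [[4, 10]]
= [[4, 25], [4, 25], [4, 10]]

Answer: 3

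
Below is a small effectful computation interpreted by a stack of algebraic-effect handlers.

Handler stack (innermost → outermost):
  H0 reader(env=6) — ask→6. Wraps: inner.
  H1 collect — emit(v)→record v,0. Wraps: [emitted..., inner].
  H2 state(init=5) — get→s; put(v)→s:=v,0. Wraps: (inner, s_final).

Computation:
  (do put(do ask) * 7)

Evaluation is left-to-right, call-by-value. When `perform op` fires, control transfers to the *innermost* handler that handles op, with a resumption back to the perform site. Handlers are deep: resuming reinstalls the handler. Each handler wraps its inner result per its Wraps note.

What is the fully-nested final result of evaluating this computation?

Evaluation trace:
ask @ H0 ⇒ 6
put(6) @ H2 ⇒ s:=6
H0 returns 0
H1 returns [0]
H2 returns ([0], 6)
= ([0], 6)

Answer: ([0], 6)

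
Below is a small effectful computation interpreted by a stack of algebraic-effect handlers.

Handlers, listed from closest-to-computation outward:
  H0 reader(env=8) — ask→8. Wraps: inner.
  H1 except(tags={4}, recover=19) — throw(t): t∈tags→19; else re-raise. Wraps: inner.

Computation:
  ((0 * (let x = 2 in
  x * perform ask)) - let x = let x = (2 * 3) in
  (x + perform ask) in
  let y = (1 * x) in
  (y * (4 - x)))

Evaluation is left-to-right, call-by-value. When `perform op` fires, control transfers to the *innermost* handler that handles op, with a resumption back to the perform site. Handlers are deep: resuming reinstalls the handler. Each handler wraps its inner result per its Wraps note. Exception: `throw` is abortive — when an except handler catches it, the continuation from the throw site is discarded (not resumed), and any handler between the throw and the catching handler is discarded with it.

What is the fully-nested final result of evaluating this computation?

Answer: 140

Evaluation trace:
ask @ H0 ⇒ 8
ask @ H0 ⇒ 8
H0 returns 140
H1 returns 140
= 140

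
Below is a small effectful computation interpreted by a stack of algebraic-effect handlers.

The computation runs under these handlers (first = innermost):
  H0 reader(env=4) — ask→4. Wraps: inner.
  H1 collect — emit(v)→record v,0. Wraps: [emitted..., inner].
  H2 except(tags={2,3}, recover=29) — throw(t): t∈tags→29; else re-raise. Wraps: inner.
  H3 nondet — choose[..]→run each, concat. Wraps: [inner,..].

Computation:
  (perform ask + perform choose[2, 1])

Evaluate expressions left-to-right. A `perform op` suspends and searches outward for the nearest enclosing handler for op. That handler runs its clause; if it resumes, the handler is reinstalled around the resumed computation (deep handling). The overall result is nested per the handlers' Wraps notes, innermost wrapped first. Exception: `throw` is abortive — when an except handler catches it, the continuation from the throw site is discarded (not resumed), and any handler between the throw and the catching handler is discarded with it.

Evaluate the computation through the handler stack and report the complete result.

Answer: [[6], [5]]

Step-by-step:
ask @ H0 ⇒ 4
choose[2, 1] @ H3
  branch[0] choose=2:
    H0 returns 6
    H1 returns [6]
    H2 returns [6]
    H3 returns [[6]]
  branch[1] choose=1:
    H0 returns 5
    H1 returns [5]
    H2 returns [5]
    H3 returns [[5]]
= [[6], [5]]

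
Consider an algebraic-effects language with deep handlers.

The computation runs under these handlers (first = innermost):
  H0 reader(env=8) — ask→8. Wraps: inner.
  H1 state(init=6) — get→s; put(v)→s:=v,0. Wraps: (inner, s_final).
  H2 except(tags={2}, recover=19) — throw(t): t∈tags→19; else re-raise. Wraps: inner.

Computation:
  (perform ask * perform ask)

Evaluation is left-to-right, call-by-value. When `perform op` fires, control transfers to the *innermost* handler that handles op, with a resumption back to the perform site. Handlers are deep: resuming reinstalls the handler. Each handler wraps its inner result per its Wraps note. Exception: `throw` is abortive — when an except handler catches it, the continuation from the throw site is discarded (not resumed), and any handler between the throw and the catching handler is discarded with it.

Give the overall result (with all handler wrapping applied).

Step-by-step:
ask @ H0 ⇒ 8
ask @ H0 ⇒ 8
H0 returns 64
H1 returns (64, 6)
H2 returns (64, 6)
= (64, 6)

Answer: (64, 6)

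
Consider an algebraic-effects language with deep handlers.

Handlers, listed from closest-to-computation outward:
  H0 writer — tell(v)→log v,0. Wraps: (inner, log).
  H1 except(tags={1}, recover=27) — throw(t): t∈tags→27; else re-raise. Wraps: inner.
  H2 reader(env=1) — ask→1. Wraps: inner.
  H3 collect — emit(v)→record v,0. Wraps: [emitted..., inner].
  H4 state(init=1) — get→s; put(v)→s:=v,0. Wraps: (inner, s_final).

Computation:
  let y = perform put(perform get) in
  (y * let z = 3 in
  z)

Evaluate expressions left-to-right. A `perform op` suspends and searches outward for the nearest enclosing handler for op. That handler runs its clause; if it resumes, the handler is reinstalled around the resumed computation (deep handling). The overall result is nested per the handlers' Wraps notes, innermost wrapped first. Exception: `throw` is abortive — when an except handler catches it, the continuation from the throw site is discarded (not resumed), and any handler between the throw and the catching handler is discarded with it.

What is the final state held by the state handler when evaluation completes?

Working:
get @ H4 ⇒ 1
put(1) @ H4 ⇒ s:=1
H0 returns (0, ())
H1 returns (0, ())
H2 returns (0, ())
H3 returns [(0, ())]
H4 returns ([(0, ())], 1)
= ([(0, ())], 1)

Answer: 1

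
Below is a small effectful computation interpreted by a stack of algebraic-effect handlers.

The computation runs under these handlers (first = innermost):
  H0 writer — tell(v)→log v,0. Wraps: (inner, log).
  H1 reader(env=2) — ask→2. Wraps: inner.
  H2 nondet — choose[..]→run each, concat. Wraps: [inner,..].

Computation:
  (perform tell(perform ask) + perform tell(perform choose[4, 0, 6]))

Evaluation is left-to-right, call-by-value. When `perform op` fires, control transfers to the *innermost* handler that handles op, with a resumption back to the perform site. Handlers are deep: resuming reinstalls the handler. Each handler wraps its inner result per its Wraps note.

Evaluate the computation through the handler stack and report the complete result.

Step-by-step:
ask @ H1 ⇒ 2
tell(2) @ H0 ⇒ log+=2
choose[4, 0, 6] @ H2
  branch[0] choose=4:
    tell(4) @ H0 ⇒ log+=4
    H0 returns (0, (2, 4))
    H1 returns (0, (2, 4))
    H2 returns [(0, (2, 4))]
  branch[1] choose=0:
    tell(0) @ H0 ⇒ log+=0
    H0 returns (0, (2, 0))
    H1 returns (0, (2, 0))
    H2 returns [(0, (2, 0))]
  branch[2] choose=6:
    tell(6) @ H0 ⇒ log+=6
    H0 returns (0, (2, 6))
    H1 returns (0, (2, 6))
    H2 returns [(0, (2, 6))]
= [(0, (2, 4)), (0, (2, 0)), (0, (2, 6))]

Answer: [(0, (2, 4)), (0, (2, 0)), (0, (2, 6))]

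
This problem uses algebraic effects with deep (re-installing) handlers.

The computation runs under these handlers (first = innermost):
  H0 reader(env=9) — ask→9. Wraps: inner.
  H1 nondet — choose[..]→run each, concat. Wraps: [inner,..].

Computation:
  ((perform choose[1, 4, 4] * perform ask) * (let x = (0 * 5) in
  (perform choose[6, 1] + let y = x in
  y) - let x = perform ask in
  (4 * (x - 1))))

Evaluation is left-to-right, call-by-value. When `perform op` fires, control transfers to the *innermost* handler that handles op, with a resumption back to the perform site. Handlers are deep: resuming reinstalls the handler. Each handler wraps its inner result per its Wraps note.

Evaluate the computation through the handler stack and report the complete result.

Working:
choose[1, 4, 4] @ H1
  branch[0] choose=1:
    ask @ H0 ⇒ 9
    choose[6, 1] @ H1
      branch[0] choose=6:
        ask @ H0 ⇒ 9
        H0 returns -234
        H1 returns [-234]
      branch[1] choose=1:
        ask @ H0 ⇒ 9
        H0 returns -279
        H1 returns [-279]
  branch[1] choose=4:
    ask @ H0 ⇒ 9
    choose[6, 1] @ H1
      branch[0] choose=6:
        ask @ H0 ⇒ 9
        H0 returns -936
        H1 returns [-936]
      branch[1] choose=1:
        ask @ H0 ⇒ 9
        H0 returns -1116
        H1 returns [-1116]
  branch[2] choose=4:
    ask @ H0 ⇒ 9
    choose[6, 1] @ H1
      branch[0] choose=6:
        ask @ H0 ⇒ 9
        H0 returns -936
        H1 returns [-936]
      branch[1] choose=1:
        ask @ H0 ⇒ 9
        H0 returns -1116
        H1 returns [-1116]
= [-234, -279, -936, -1116, -936, -1116]

Answer: [-234, -279, -936, -1116, -936, -1116]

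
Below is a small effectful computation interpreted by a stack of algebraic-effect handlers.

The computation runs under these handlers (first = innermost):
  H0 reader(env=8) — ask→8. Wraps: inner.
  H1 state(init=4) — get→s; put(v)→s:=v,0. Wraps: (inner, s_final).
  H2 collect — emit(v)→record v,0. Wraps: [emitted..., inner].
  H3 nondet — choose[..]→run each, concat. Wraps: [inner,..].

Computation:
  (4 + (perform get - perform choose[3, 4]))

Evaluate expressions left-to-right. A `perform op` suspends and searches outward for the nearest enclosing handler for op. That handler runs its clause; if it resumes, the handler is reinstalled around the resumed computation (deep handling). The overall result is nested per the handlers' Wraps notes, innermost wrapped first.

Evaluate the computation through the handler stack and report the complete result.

Working:
get @ H1 ⇒ 4
choose[3, 4] @ H3
  branch[0] choose=3:
    H0 returns 5
    H1 returns (5, 4)
    H2 returns [(5, 4)]
    H3 returns [[(5, 4)]]
  branch[1] choose=4:
    H0 returns 4
    H1 returns (4, 4)
    H2 returns [(4, 4)]
    H3 returns [[(4, 4)]]
= [[(5, 4)], [(4, 4)]]

Answer: [[(5, 4)], [(4, 4)]]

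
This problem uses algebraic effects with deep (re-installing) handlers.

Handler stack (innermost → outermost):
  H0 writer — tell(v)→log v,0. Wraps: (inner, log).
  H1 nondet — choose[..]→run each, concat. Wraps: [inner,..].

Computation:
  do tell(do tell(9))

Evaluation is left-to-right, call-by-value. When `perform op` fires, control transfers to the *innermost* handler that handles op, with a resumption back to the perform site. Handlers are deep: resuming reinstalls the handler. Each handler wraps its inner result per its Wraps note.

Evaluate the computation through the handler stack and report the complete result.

Evaluation trace:
tell(9) @ H0 ⇒ log+=9
tell(0) @ H0 ⇒ log+=0
H0 returns (0, (9, 0))
H1 returns [(0, (9, 0))]
= [(0, (9, 0))]

Answer: [(0, (9, 0))]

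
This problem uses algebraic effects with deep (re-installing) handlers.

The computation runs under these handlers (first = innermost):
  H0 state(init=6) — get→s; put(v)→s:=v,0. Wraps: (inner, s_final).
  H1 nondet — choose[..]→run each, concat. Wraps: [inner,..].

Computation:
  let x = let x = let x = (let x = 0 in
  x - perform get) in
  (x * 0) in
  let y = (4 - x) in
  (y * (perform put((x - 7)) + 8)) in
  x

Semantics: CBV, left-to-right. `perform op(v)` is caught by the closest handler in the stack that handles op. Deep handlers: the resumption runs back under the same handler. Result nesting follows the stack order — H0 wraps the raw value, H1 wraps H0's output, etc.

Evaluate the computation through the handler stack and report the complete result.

Working:
get @ H0 ⇒ 6
put(-7) @ H0 ⇒ s:=-7
H0 returns (32, -7)
H1 returns [(32, -7)]
= [(32, -7)]

Answer: [(32, -7)]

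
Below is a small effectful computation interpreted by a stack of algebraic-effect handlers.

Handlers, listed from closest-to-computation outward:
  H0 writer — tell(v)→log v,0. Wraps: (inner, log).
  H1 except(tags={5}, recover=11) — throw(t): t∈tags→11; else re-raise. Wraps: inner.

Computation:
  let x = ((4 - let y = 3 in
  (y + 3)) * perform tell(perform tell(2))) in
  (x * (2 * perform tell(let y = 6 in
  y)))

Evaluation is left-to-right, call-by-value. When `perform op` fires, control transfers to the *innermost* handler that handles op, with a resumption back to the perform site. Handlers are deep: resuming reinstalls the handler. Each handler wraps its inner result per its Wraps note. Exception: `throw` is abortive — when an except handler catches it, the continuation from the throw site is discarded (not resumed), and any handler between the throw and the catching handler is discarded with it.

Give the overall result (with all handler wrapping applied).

Step-by-step:
tell(2) @ H0 ⇒ log+=2
tell(0) @ H0 ⇒ log+=0
tell(6) @ H0 ⇒ log+=6
H0 returns (0, (2, 0, 6))
H1 returns (0, (2, 0, 6))
= (0, (2, 0, 6))

Answer: (0, (2, 0, 6))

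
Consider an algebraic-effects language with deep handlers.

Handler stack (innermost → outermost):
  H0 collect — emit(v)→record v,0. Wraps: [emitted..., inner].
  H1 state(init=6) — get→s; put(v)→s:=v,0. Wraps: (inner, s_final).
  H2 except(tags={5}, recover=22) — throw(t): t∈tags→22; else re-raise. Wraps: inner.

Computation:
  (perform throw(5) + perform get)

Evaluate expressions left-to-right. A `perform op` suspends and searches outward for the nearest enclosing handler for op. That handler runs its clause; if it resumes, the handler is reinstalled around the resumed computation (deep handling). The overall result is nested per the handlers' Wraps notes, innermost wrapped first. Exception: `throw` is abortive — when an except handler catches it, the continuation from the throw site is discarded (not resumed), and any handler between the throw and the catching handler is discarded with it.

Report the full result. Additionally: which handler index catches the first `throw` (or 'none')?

Evaluation trace:
throw(5) @ H2 caught ⇒ 22
= 22

Answer: 22 ; first throw caught by: H2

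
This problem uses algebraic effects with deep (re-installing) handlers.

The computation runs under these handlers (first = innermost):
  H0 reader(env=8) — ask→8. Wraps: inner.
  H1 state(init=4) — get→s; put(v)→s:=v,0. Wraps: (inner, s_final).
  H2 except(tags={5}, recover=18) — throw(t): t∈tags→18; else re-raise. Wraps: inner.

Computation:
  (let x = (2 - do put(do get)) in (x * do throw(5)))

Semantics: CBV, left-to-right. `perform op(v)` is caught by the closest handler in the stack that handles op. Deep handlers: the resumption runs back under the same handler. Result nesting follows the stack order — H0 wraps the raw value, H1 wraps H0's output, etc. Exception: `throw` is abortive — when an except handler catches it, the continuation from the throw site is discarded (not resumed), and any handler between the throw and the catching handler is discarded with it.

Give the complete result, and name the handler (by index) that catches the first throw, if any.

Step-by-step:
get @ H1 ⇒ 4
put(4) @ H1 ⇒ s:=4
throw(5) @ H2 caught ⇒ 18
= 18

Answer: 18 ; first throw caught by: H2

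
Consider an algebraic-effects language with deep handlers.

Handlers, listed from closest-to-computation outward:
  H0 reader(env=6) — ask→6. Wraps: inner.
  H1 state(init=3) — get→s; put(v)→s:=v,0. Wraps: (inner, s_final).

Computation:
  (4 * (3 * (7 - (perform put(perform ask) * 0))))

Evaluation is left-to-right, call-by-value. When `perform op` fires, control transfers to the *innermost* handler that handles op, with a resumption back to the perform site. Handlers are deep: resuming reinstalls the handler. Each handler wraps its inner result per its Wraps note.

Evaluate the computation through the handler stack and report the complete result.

Evaluation trace:
ask @ H0 ⇒ 6
put(6) @ H1 ⇒ s:=6
H0 returns 84
H1 returns (84, 6)
= (84, 6)

Answer: (84, 6)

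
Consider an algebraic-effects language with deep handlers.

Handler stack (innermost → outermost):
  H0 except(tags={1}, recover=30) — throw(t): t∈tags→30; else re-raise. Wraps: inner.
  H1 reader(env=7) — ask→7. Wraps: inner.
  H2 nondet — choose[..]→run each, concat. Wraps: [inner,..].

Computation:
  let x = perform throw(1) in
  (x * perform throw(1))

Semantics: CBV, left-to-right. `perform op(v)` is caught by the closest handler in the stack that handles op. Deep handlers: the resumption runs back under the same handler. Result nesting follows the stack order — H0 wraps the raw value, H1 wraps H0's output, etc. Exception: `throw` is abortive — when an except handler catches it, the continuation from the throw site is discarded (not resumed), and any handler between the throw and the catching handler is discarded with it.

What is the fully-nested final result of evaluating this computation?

Working:
throw(1) @ H0 caught ⇒ 30
H1 returns 30
H2 returns [30]
= [30]

Answer: [30]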